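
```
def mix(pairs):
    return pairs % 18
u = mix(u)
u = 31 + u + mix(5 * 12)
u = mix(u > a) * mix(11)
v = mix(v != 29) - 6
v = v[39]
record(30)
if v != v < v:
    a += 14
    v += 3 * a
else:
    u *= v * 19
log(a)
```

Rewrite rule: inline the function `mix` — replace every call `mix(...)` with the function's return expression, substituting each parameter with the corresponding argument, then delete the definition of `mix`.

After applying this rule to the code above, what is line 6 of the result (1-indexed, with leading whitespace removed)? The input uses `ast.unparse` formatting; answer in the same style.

record(30)

Transformed code:
u = u % 18
u = 31 + u + 5 * 12 % 18
u = (u > a) % 18 * (11 % 18)
v = (v != 29) % 18 - 6
v = v[39]
record(30)
if v != v < v:
    a += 14
    v += 3 * a
else:
    u *= v * 19
log(a)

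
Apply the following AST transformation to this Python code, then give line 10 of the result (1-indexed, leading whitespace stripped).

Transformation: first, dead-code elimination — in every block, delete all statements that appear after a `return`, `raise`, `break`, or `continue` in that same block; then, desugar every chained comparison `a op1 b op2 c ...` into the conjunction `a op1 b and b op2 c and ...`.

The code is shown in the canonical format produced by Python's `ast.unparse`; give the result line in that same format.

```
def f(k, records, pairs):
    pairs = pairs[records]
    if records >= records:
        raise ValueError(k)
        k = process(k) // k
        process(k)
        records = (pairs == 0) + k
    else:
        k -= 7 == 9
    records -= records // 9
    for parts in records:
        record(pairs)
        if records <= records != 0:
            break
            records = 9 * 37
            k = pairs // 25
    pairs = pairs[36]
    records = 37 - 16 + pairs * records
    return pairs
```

Transformed code:
def f(k, records, pairs):
    pairs = pairs[records]
    if records >= records:
        raise ValueError(k)
    else:
        k -= 7 == 9
    records -= records // 9
    for parts in records:
        record(pairs)
        if records <= records and records != 0:
            break
    pairs = pairs[36]
    records = 37 - 16 + pairs * records
    return pairs

if records <= records and records != 0:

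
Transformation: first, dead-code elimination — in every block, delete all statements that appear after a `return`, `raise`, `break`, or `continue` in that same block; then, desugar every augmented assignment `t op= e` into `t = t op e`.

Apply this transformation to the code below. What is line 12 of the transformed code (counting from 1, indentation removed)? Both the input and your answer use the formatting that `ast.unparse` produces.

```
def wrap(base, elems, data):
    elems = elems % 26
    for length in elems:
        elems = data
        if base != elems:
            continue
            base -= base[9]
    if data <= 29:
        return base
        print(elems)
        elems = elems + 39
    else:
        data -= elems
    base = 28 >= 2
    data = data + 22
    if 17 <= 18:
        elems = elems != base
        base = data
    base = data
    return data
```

data = data + 22

Transformed code:
def wrap(base, elems, data):
    elems = elems % 26
    for length in elems:
        elems = data
        if base != elems:
            continue
    if data <= 29:
        return base
    else:
        data = data - elems
    base = 28 >= 2
    data = data + 22
    if 17 <= 18:
        elems = elems != base
        base = data
    base = data
    return data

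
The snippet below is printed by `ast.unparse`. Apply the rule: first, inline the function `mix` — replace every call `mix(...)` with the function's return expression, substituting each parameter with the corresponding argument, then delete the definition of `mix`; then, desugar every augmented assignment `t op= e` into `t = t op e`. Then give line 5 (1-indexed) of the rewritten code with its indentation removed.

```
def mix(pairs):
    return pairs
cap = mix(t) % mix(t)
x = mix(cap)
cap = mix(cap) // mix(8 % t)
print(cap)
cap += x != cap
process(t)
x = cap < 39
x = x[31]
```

Transformed code:
cap = t % t
x = cap
cap = cap // (8 % t)
print(cap)
cap = cap + (x != cap)
process(t)
x = cap < 39
x = x[31]

cap = cap + (x != cap)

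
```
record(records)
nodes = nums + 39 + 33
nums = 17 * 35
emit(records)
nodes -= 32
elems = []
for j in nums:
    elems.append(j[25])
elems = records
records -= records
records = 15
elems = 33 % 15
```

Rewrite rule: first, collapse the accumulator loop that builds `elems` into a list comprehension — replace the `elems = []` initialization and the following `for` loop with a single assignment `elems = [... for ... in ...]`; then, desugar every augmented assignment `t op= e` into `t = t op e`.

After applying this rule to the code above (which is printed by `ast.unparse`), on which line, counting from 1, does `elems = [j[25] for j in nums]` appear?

6

Transformed code:
record(records)
nodes = nums + 39 + 33
nums = 17 * 35
emit(records)
nodes = nodes - 32
elems = [j[25] for j in nums]
elems = records
records = records - records
records = 15
elems = 33 % 15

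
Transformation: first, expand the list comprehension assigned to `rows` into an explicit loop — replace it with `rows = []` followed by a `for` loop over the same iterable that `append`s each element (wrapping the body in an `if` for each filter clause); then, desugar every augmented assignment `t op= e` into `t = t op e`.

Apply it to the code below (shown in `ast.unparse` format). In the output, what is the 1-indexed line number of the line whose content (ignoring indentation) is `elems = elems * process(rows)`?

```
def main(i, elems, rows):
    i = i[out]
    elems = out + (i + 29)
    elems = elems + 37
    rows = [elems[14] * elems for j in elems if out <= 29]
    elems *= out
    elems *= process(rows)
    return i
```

10

Transformed code:
def main(i, elems, rows):
    i = i[out]
    elems = out + (i + 29)
    elems = elems + 37
    rows = []
    for j in elems:
        if out <= 29:
            rows.append(elems[14] * elems)
    elems = elems * out
    elems = elems * process(rows)
    return i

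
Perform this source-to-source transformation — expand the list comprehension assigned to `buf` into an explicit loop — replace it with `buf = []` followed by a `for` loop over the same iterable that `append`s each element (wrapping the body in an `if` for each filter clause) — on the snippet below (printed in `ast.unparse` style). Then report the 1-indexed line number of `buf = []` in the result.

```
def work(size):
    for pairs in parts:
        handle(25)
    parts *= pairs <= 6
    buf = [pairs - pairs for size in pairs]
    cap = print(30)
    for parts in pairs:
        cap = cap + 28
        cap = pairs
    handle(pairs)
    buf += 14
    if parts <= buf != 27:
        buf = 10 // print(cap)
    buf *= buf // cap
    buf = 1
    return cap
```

Transformed code:
def work(size):
    for pairs in parts:
        handle(25)
    parts *= pairs <= 6
    buf = []
    for size in pairs:
        buf.append(pairs - pairs)
    cap = print(30)
    for parts in pairs:
        cap = cap + 28
        cap = pairs
    handle(pairs)
    buf += 14
    if parts <= buf != 27:
        buf = 10 // print(cap)
    buf *= buf // cap
    buf = 1
    return cap

5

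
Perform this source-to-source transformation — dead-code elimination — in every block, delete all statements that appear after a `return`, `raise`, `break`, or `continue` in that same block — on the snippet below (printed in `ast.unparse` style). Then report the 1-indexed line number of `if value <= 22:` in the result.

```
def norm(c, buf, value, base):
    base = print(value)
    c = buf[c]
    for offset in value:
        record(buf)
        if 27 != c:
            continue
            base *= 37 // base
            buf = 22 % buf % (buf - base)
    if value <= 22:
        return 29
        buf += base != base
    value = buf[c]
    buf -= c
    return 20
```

8

Transformed code:
def norm(c, buf, value, base):
    base = print(value)
    c = buf[c]
    for offset in value:
        record(buf)
        if 27 != c:
            continue
    if value <= 22:
        return 29
    value = buf[c]
    buf -= c
    return 20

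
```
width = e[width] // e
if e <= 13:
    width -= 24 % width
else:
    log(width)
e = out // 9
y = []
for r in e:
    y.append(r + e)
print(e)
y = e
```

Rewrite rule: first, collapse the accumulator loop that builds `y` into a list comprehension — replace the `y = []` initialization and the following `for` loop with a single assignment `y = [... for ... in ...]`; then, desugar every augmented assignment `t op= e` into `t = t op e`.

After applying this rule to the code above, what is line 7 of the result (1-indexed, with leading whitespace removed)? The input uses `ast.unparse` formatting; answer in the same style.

y = [r + e for r in e]

Transformed code:
width = e[width] // e
if e <= 13:
    width = width - 24 % width
else:
    log(width)
e = out // 9
y = [r + e for r in e]
print(e)
y = e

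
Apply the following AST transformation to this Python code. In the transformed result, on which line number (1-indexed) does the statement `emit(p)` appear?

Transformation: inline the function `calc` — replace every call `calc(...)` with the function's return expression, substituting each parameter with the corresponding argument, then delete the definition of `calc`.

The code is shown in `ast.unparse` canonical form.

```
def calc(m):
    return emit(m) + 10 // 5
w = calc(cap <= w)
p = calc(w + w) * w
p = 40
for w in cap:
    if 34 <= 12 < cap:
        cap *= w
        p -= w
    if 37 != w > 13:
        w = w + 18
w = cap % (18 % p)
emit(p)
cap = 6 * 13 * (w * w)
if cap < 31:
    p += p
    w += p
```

11

Transformed code:
w = emit(cap <= w) + 10 // 5
p = (emit(w + w) + 10 // 5) * w
p = 40
for w in cap:
    if 34 <= 12 < cap:
        cap *= w
        p -= w
    if 37 != w > 13:
        w = w + 18
w = cap % (18 % p)
emit(p)
cap = 6 * 13 * (w * w)
if cap < 31:
    p += p
    w += p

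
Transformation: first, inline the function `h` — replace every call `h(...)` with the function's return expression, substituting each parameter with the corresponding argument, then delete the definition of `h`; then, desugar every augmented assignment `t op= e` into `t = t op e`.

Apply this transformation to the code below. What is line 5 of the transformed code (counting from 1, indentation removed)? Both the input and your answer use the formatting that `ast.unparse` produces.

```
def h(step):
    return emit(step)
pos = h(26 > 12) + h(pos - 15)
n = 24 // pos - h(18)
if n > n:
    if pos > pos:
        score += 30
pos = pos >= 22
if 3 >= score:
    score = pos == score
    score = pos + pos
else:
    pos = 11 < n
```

score = score + 30

Transformed code:
pos = emit(26 > 12) + emit(pos - 15)
n = 24 // pos - emit(18)
if n > n:
    if pos > pos:
        score = score + 30
pos = pos >= 22
if 3 >= score:
    score = pos == score
    score = pos + pos
else:
    pos = 11 < n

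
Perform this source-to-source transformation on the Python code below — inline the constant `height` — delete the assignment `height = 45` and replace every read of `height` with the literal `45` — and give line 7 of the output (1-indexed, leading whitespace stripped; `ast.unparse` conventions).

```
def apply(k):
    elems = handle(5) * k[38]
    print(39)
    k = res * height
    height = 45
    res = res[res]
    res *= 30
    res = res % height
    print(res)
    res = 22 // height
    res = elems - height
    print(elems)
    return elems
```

res = res % 45

Transformed code:
def apply(k):
    elems = handle(5) * k[38]
    print(39)
    k = res * 45
    res = res[res]
    res *= 30
    res = res % 45
    print(res)
    res = 22 // 45
    res = elems - 45
    print(elems)
    return elems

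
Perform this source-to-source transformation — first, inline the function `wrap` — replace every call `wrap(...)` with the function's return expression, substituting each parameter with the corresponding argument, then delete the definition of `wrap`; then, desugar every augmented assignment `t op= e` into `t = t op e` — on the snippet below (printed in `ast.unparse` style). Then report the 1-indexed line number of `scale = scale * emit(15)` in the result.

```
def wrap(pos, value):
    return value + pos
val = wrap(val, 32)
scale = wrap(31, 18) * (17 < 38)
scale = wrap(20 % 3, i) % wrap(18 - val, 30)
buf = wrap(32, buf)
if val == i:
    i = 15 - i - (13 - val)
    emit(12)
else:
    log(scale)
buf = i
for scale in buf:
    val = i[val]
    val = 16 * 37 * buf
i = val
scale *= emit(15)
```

Transformed code:
val = 32 + val
scale = (18 + 31) * (17 < 38)
scale = (i + 20 % 3) % (30 + (18 - val))
buf = buf + 32
if val == i:
    i = 15 - i - (13 - val)
    emit(12)
else:
    log(scale)
buf = i
for scale in buf:
    val = i[val]
    val = 16 * 37 * buf
i = val
scale = scale * emit(15)

15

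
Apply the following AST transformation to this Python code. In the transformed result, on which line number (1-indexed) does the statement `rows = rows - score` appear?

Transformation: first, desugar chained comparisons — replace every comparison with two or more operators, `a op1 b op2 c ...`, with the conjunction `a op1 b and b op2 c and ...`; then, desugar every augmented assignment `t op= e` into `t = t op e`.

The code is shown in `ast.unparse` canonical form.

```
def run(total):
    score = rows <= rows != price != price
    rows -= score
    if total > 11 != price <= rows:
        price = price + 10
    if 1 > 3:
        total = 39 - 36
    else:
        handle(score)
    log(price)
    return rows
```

Transformed code:
def run(total):
    score = rows <= rows and rows != price and (price != price)
    rows = rows - score
    if total > 11 and 11 != price and (price <= rows):
        price = price + 10
    if 1 > 3:
        total = 39 - 36
    else:
        handle(score)
    log(price)
    return rows

3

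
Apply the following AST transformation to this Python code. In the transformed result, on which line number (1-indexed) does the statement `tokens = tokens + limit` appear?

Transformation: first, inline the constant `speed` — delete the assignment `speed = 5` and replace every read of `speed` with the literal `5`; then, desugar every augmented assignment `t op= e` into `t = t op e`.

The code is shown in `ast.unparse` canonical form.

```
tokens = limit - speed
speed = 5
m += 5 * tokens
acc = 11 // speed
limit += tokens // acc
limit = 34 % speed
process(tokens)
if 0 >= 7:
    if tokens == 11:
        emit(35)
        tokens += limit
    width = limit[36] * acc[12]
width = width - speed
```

10

Transformed code:
tokens = limit - 5
m = m + 5 * tokens
acc = 11 // 5
limit = limit + tokens // acc
limit = 34 % 5
process(tokens)
if 0 >= 7:
    if tokens == 11:
        emit(35)
        tokens = tokens + limit
    width = limit[36] * acc[12]
width = width - 5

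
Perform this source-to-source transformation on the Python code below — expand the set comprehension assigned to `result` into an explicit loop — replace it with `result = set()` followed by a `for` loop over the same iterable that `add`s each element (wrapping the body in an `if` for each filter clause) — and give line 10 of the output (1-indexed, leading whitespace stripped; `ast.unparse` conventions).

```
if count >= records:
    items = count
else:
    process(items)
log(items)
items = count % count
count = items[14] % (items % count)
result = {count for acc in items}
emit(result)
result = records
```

result.add(count)

Transformed code:
if count >= records:
    items = count
else:
    process(items)
log(items)
items = count % count
count = items[14] % (items % count)
result = set()
for acc in items:
    result.add(count)
emit(result)
result = records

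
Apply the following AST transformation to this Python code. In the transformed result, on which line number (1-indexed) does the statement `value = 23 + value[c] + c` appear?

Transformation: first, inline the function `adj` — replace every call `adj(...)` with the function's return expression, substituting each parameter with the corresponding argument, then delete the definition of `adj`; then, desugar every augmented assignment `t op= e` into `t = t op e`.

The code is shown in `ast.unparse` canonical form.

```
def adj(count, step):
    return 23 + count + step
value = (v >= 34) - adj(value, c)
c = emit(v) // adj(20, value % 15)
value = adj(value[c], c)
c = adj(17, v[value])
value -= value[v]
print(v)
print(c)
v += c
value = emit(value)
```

Transformed code:
value = (v >= 34) - (23 + value + c)
c = emit(v) // (23 + 20 + value % 15)
value = 23 + value[c] + c
c = 23 + 17 + v[value]
value = value - value[v]
print(v)
print(c)
v = v + c
value = emit(value)

3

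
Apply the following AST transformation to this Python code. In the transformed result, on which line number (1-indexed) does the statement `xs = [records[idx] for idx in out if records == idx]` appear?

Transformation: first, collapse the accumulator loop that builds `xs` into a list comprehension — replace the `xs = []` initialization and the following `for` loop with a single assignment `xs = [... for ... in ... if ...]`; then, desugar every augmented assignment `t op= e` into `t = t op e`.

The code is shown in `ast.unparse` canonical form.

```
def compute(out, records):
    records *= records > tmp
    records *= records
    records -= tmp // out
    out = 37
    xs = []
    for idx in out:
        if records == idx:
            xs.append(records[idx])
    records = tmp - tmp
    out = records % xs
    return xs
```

6

Transformed code:
def compute(out, records):
    records = records * (records > tmp)
    records = records * records
    records = records - tmp // out
    out = 37
    xs = [records[idx] for idx in out if records == idx]
    records = tmp - tmp
    out = records % xs
    return xs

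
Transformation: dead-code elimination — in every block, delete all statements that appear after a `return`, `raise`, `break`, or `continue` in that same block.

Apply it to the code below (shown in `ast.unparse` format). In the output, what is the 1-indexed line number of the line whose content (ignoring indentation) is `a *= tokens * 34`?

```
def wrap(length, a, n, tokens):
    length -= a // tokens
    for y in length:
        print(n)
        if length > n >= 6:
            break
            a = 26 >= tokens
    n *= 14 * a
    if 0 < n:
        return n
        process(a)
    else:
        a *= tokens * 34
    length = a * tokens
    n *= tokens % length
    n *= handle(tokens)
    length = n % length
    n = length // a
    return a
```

Transformed code:
def wrap(length, a, n, tokens):
    length -= a // tokens
    for y in length:
        print(n)
        if length > n >= 6:
            break
    n *= 14 * a
    if 0 < n:
        return n
    else:
        a *= tokens * 34
    length = a * tokens
    n *= tokens % length
    n *= handle(tokens)
    length = n % length
    n = length // a
    return a

11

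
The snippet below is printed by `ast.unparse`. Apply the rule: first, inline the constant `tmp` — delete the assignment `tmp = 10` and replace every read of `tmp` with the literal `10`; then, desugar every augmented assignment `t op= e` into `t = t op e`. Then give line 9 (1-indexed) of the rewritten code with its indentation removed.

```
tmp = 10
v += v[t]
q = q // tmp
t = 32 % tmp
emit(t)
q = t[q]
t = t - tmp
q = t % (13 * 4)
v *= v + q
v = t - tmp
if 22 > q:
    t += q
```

Transformed code:
v = v + v[t]
q = q // 10
t = 32 % 10
emit(t)
q = t[q]
t = t - 10
q = t % (13 * 4)
v = v * (v + q)
v = t - 10
if 22 > q:
    t = t + q

v = t - 10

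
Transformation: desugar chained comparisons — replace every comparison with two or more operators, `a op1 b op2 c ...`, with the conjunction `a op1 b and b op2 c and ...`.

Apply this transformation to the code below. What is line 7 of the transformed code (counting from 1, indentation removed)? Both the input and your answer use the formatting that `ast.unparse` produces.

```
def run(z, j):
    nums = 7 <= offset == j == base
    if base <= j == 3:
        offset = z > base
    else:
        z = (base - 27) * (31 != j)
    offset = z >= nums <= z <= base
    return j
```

Transformed code:
def run(z, j):
    nums = 7 <= offset and offset == j and (j == base)
    if base <= j and j == 3:
        offset = z > base
    else:
        z = (base - 27) * (31 != j)
    offset = z >= nums and nums <= z and (z <= base)
    return j

offset = z >= nums and nums <= z and (z <= base)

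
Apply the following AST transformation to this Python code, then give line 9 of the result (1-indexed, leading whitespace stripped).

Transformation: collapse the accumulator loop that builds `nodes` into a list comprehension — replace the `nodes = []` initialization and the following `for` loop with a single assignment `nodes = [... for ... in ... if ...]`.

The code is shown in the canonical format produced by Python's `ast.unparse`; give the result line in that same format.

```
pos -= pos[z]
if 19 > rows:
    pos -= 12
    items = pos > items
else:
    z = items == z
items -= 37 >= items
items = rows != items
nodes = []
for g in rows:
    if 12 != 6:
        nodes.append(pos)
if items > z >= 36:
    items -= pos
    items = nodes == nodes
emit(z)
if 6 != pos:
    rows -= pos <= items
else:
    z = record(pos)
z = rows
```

Transformed code:
pos -= pos[z]
if 19 > rows:
    pos -= 12
    items = pos > items
else:
    z = items == z
items -= 37 >= items
items = rows != items
nodes = [pos for g in rows if 12 != 6]
if items > z >= 36:
    items -= pos
    items = nodes == nodes
emit(z)
if 6 != pos:
    rows -= pos <= items
else:
    z = record(pos)
z = rows

nodes = [pos for g in rows if 12 != 6]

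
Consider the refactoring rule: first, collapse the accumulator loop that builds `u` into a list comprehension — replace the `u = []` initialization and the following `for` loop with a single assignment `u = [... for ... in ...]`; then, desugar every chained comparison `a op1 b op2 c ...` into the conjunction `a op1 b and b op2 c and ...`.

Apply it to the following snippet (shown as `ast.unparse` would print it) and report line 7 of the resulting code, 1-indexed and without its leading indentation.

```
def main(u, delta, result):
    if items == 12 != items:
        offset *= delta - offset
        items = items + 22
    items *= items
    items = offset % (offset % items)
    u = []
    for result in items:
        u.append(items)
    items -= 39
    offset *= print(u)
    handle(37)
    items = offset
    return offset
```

Transformed code:
def main(u, delta, result):
    if items == 12 and 12 != items:
        offset *= delta - offset
        items = items + 22
    items *= items
    items = offset % (offset % items)
    u = [items for result in items]
    items -= 39
    offset *= print(u)
    handle(37)
    items = offset
    return offset

u = [items for result in items]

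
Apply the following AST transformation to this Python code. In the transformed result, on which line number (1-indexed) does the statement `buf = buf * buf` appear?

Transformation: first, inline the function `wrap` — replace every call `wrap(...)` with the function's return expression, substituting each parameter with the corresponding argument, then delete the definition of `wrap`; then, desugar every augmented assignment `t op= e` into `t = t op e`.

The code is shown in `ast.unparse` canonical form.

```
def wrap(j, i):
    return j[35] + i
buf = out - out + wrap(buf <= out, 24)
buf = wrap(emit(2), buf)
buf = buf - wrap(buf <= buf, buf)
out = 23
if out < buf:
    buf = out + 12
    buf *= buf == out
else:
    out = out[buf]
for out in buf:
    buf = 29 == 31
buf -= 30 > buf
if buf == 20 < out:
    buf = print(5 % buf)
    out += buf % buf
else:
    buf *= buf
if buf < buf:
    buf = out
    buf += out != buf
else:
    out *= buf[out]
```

17

Transformed code:
buf = out - out + ((buf <= out)[35] + 24)
buf = emit(2)[35] + buf
buf = buf - ((buf <= buf)[35] + buf)
out = 23
if out < buf:
    buf = out + 12
    buf = buf * (buf == out)
else:
    out = out[buf]
for out in buf:
    buf = 29 == 31
buf = buf - (30 > buf)
if buf == 20 < out:
    buf = print(5 % buf)
    out = out + buf % buf
else:
    buf = buf * buf
if buf < buf:
    buf = out
    buf = buf + (out != buf)
else:
    out = out * buf[out]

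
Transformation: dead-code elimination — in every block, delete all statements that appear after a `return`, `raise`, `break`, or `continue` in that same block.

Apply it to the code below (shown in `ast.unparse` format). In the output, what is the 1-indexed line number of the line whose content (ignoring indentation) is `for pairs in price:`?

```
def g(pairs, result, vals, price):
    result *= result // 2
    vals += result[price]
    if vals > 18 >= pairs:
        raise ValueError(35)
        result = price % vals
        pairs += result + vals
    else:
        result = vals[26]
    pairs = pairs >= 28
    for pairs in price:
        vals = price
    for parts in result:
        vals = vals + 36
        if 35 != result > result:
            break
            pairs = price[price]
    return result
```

Transformed code:
def g(pairs, result, vals, price):
    result *= result // 2
    vals += result[price]
    if vals > 18 >= pairs:
        raise ValueError(35)
    else:
        result = vals[26]
    pairs = pairs >= 28
    for pairs in price:
        vals = price
    for parts in result:
        vals = vals + 36
        if 35 != result > result:
            break
    return result

9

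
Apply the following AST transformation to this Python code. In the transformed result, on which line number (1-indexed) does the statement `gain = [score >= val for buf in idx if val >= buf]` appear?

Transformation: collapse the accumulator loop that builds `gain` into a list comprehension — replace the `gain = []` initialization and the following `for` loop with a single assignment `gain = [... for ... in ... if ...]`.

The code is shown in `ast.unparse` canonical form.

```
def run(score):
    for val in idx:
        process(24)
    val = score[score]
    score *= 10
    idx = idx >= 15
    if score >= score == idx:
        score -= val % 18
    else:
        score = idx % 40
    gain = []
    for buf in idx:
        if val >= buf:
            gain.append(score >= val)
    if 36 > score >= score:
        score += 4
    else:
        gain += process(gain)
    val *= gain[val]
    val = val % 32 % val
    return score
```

11

Transformed code:
def run(score):
    for val in idx:
        process(24)
    val = score[score]
    score *= 10
    idx = idx >= 15
    if score >= score == idx:
        score -= val % 18
    else:
        score = idx % 40
    gain = [score >= val for buf in idx if val >= buf]
    if 36 > score >= score:
        score += 4
    else:
        gain += process(gain)
    val *= gain[val]
    val = val % 32 % val
    return score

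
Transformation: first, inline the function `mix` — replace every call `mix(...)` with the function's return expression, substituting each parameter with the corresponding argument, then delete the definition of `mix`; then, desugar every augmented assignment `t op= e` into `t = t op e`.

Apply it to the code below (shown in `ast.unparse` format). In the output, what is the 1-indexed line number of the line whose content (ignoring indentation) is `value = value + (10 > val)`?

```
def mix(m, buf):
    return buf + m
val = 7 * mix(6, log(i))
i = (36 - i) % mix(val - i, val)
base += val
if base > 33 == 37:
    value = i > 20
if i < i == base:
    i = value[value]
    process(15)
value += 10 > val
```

Transformed code:
val = 7 * (log(i) + 6)
i = (36 - i) % (val + (val - i))
base = base + val
if base > 33 == 37:
    value = i > 20
if i < i == base:
    i = value[value]
    process(15)
value = value + (10 > val)

9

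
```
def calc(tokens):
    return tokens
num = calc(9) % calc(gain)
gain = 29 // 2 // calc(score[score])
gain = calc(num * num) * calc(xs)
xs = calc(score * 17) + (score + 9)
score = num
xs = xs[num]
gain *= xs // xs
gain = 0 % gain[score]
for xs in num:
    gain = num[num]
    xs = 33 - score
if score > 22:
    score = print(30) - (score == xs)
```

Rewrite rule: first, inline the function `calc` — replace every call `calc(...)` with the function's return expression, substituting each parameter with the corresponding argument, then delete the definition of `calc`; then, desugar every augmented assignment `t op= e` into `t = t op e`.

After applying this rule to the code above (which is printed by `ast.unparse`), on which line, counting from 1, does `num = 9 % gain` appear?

1

Transformed code:
num = 9 % gain
gain = 29 // 2 // score[score]
gain = num * num * xs
xs = score * 17 + (score + 9)
score = num
xs = xs[num]
gain = gain * (xs // xs)
gain = 0 % gain[score]
for xs in num:
    gain = num[num]
    xs = 33 - score
if score > 22:
    score = print(30) - (score == xs)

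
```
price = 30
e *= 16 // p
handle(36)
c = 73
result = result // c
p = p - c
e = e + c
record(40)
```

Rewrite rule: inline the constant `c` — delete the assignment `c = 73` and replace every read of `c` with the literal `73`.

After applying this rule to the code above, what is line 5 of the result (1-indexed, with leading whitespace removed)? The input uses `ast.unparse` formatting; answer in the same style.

p = p - 73

Transformed code:
price = 30
e *= 16 // p
handle(36)
result = result // 73
p = p - 73
e = e + 73
record(40)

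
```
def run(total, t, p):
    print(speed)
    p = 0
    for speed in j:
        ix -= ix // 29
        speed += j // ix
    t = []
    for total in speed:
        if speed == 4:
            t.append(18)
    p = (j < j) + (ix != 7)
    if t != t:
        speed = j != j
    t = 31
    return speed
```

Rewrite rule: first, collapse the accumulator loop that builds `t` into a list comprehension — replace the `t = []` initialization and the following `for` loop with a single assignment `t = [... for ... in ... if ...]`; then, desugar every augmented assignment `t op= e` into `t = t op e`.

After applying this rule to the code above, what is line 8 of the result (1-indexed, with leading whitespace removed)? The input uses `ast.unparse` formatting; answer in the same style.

Transformed code:
def run(total, t, p):
    print(speed)
    p = 0
    for speed in j:
        ix = ix - ix // 29
        speed = speed + j // ix
    t = [18 for total in speed if speed == 4]
    p = (j < j) + (ix != 7)
    if t != t:
        speed = j != j
    t = 31
    return speed

p = (j < j) + (ix != 7)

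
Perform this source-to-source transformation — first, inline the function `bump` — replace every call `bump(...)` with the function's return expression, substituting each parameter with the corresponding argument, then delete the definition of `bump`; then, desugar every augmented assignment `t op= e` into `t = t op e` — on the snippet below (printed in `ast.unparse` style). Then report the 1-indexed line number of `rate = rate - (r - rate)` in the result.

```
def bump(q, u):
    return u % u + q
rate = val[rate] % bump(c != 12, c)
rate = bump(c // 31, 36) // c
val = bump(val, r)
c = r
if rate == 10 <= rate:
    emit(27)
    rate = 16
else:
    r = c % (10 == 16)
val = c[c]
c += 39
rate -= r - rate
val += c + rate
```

Transformed code:
rate = val[rate] % (c % c + (c != 12))
rate = (36 % 36 + c // 31) // c
val = r % r + val
c = r
if rate == 10 <= rate:
    emit(27)
    rate = 16
else:
    r = c % (10 == 16)
val = c[c]
c = c + 39
rate = rate - (r - rate)
val = val + (c + rate)

12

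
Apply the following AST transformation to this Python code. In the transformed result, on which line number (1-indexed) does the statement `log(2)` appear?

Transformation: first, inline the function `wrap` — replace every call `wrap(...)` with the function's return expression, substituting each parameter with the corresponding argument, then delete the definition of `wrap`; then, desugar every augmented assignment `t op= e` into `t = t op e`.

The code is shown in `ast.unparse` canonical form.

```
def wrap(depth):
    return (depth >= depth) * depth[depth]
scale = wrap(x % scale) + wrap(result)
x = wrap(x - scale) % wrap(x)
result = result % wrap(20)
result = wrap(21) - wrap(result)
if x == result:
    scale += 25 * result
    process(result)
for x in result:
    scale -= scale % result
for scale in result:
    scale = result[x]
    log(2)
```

Transformed code:
scale = (x % scale >= x % scale) * (x % scale)[x % scale] + (result >= result) * result[result]
x = (x - scale >= x - scale) * (x - scale)[x - scale] % ((x >= x) * x[x])
result = result % ((20 >= 20) * 20[20])
result = (21 >= 21) * 21[21] - (result >= result) * result[result]
if x == result:
    scale = scale + 25 * result
    process(result)
for x in result:
    scale = scale - scale % result
for scale in result:
    scale = result[x]
    log(2)

12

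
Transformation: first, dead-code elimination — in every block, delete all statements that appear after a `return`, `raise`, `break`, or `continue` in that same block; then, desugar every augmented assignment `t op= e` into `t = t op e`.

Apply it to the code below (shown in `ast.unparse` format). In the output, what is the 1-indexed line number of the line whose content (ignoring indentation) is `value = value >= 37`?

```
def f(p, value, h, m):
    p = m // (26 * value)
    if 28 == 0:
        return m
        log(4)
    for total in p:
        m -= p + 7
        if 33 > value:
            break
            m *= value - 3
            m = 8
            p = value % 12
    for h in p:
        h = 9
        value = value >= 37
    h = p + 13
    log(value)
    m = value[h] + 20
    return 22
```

11

Transformed code:
def f(p, value, h, m):
    p = m // (26 * value)
    if 28 == 0:
        return m
    for total in p:
        m = m - (p + 7)
        if 33 > value:
            break
    for h in p:
        h = 9
        value = value >= 37
    h = p + 13
    log(value)
    m = value[h] + 20
    return 22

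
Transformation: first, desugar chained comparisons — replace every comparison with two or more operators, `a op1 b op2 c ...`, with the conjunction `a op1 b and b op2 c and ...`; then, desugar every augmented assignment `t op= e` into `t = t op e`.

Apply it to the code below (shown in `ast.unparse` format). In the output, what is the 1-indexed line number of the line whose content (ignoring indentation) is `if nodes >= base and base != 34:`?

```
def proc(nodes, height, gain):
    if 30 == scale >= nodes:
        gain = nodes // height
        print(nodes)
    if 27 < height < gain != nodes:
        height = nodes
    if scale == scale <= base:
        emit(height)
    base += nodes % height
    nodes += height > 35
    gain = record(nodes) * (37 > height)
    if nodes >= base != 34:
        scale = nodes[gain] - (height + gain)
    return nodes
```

Transformed code:
def proc(nodes, height, gain):
    if 30 == scale and scale >= nodes:
        gain = nodes // height
        print(nodes)
    if 27 < height and height < gain and (gain != nodes):
        height = nodes
    if scale == scale and scale <= base:
        emit(height)
    base = base + nodes % height
    nodes = nodes + (height > 35)
    gain = record(nodes) * (37 > height)
    if nodes >= base and base != 34:
        scale = nodes[gain] - (height + gain)
    return nodes

12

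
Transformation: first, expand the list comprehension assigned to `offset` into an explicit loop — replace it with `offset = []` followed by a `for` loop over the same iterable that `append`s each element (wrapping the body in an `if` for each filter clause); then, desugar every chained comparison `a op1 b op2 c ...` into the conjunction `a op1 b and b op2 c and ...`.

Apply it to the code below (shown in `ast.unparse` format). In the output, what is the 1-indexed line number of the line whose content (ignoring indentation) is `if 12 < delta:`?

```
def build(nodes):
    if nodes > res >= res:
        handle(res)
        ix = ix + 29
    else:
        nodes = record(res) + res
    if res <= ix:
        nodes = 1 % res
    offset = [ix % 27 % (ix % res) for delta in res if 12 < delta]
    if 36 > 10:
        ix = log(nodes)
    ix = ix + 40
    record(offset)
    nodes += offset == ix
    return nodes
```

11

Transformed code:
def build(nodes):
    if nodes > res and res >= res:
        handle(res)
        ix = ix + 29
    else:
        nodes = record(res) + res
    if res <= ix:
        nodes = 1 % res
    offset = []
    for delta in res:
        if 12 < delta:
            offset.append(ix % 27 % (ix % res))
    if 36 > 10:
        ix = log(nodes)
    ix = ix + 40
    record(offset)
    nodes += offset == ix
    return nodes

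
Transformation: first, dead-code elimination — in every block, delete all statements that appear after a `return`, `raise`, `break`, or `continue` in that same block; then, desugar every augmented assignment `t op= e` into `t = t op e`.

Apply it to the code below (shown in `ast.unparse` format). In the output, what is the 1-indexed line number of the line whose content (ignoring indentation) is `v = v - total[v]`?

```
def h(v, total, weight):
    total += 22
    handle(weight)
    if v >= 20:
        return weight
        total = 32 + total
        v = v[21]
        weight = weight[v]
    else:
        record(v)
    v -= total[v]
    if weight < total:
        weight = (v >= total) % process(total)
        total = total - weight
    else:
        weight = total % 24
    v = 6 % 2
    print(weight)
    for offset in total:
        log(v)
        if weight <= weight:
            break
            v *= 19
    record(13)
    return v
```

Transformed code:
def h(v, total, weight):
    total = total + 22
    handle(weight)
    if v >= 20:
        return weight
    else:
        record(v)
    v = v - total[v]
    if weight < total:
        weight = (v >= total) % process(total)
        total = total - weight
    else:
        weight = total % 24
    v = 6 % 2
    print(weight)
    for offset in total:
        log(v)
        if weight <= weight:
            break
    record(13)
    return v

8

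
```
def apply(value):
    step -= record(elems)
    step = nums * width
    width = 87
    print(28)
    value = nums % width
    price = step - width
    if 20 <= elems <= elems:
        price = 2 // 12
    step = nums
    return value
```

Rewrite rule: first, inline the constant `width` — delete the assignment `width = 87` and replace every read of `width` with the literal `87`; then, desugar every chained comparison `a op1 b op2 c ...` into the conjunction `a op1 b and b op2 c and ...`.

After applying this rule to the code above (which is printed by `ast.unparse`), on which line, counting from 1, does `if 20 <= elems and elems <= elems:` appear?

Transformed code:
def apply(value):
    step -= record(elems)
    step = nums * 87
    print(28)
    value = nums % 87
    price = step - 87
    if 20 <= elems and elems <= elems:
        price = 2 // 12
    step = nums
    return value

7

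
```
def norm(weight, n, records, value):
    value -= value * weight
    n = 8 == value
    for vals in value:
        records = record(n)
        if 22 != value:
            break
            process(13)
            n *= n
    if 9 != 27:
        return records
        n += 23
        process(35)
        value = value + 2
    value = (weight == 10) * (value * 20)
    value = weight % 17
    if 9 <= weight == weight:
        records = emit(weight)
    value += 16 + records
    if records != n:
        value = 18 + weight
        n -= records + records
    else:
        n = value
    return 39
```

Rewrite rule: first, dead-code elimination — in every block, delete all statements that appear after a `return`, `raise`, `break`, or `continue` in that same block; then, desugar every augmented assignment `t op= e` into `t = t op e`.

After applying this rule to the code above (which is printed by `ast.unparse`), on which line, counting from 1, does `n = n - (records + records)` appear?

Transformed code:
def norm(weight, n, records, value):
    value = value - value * weight
    n = 8 == value
    for vals in value:
        records = record(n)
        if 22 != value:
            break
    if 9 != 27:
        return records
    value = (weight == 10) * (value * 20)
    value = weight % 17
    if 9 <= weight == weight:
        records = emit(weight)
    value = value + (16 + records)
    if records != n:
        value = 18 + weight
        n = n - (records + records)
    else:
        n = value
    return 39

17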